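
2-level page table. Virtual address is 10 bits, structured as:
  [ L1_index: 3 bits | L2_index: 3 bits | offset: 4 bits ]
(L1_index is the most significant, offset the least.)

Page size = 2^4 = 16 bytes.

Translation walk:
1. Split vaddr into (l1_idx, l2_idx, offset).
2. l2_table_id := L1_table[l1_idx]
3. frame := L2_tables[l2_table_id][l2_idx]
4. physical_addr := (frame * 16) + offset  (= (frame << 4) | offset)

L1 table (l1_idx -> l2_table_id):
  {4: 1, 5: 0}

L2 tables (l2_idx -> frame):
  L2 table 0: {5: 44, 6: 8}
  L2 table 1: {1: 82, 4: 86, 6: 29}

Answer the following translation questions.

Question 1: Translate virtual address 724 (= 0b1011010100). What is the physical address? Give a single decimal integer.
vaddr = 724 = 0b1011010100
Split: l1_idx=5, l2_idx=5, offset=4
L1[5] = 0
L2[0][5] = 44
paddr = 44 * 16 + 4 = 708

Answer: 708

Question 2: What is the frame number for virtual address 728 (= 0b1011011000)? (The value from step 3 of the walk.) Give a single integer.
Answer: 44

Derivation:
vaddr = 728: l1_idx=5, l2_idx=5
L1[5] = 0; L2[0][5] = 44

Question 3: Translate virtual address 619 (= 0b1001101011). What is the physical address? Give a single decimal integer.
Answer: 475

Derivation:
vaddr = 619 = 0b1001101011
Split: l1_idx=4, l2_idx=6, offset=11
L1[4] = 1
L2[1][6] = 29
paddr = 29 * 16 + 11 = 475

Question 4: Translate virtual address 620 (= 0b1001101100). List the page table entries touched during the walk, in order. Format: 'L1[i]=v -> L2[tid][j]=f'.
Answer: L1[4]=1 -> L2[1][6]=29

Derivation:
vaddr = 620 = 0b1001101100
Split: l1_idx=4, l2_idx=6, offset=12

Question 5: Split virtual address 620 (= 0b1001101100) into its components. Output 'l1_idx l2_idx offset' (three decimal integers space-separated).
vaddr = 620 = 0b1001101100
  top 3 bits -> l1_idx = 4
  next 3 bits -> l2_idx = 6
  bottom 4 bits -> offset = 12

Answer: 4 6 12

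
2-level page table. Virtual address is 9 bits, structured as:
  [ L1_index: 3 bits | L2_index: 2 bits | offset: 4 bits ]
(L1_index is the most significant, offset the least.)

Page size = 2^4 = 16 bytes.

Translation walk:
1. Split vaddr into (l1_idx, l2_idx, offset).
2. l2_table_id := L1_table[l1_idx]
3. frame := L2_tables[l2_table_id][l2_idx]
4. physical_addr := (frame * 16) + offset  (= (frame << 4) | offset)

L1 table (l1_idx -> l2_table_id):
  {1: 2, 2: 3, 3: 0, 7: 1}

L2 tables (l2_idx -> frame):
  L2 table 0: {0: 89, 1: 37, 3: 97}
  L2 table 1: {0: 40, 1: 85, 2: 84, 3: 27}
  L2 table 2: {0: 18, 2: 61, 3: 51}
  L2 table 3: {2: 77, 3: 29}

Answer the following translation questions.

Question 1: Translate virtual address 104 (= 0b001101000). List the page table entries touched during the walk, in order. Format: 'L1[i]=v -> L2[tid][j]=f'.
vaddr = 104 = 0b001101000
Split: l1_idx=1, l2_idx=2, offset=8

Answer: L1[1]=2 -> L2[2][2]=61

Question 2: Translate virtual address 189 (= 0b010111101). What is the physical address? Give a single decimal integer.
Answer: 477

Derivation:
vaddr = 189 = 0b010111101
Split: l1_idx=2, l2_idx=3, offset=13
L1[2] = 3
L2[3][3] = 29
paddr = 29 * 16 + 13 = 477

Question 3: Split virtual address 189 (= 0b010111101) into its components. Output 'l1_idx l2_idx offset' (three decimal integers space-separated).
Answer: 2 3 13

Derivation:
vaddr = 189 = 0b010111101
  top 3 bits -> l1_idx = 2
  next 2 bits -> l2_idx = 3
  bottom 4 bits -> offset = 13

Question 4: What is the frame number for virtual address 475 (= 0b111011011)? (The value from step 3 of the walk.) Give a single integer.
vaddr = 475: l1_idx=7, l2_idx=1
L1[7] = 1; L2[1][1] = 85

Answer: 85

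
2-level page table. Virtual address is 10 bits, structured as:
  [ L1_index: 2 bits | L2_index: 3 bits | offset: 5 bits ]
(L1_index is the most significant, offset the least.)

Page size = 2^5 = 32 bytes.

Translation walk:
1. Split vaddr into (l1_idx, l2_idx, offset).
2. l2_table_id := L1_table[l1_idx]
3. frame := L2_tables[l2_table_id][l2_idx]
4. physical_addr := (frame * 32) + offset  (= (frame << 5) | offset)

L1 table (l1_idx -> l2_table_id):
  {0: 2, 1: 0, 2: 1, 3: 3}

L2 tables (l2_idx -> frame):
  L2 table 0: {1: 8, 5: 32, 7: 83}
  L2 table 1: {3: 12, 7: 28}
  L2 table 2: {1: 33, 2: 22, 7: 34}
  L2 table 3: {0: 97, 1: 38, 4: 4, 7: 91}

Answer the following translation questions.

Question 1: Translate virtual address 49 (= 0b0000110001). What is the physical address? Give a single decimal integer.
Answer: 1073

Derivation:
vaddr = 49 = 0b0000110001
Split: l1_idx=0, l2_idx=1, offset=17
L1[0] = 2
L2[2][1] = 33
paddr = 33 * 32 + 17 = 1073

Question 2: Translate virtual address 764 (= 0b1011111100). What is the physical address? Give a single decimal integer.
vaddr = 764 = 0b1011111100
Split: l1_idx=2, l2_idx=7, offset=28
L1[2] = 1
L2[1][7] = 28
paddr = 28 * 32 + 28 = 924

Answer: 924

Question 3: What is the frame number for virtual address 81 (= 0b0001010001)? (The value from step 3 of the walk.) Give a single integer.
vaddr = 81: l1_idx=0, l2_idx=2
L1[0] = 2; L2[2][2] = 22

Answer: 22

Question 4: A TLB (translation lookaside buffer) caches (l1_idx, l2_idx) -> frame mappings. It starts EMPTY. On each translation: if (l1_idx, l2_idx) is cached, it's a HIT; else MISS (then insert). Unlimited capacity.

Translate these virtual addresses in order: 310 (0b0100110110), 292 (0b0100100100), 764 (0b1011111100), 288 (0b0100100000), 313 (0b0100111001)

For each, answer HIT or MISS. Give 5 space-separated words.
vaddr=310: (1,1) not in TLB -> MISS, insert
vaddr=292: (1,1) in TLB -> HIT
vaddr=764: (2,7) not in TLB -> MISS, insert
vaddr=288: (1,1) in TLB -> HIT
vaddr=313: (1,1) in TLB -> HIT

Answer: MISS HIT MISS HIT HIT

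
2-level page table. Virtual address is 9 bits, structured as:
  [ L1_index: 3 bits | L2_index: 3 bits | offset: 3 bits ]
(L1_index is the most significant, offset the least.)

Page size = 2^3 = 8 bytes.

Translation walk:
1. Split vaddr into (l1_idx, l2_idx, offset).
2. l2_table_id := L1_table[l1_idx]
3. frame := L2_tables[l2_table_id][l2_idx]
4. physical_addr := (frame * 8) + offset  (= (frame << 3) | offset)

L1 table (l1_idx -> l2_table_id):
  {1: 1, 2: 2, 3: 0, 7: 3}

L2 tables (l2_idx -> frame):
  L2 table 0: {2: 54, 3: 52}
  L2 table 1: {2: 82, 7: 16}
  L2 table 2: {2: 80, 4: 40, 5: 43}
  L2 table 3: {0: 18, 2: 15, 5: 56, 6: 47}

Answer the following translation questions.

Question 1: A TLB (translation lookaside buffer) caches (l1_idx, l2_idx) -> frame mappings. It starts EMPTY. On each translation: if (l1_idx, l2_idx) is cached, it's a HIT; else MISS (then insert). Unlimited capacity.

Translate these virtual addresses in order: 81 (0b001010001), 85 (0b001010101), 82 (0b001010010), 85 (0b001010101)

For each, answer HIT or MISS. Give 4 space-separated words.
Answer: MISS HIT HIT HIT

Derivation:
vaddr=81: (1,2) not in TLB -> MISS, insert
vaddr=85: (1,2) in TLB -> HIT
vaddr=82: (1,2) in TLB -> HIT
vaddr=85: (1,2) in TLB -> HIT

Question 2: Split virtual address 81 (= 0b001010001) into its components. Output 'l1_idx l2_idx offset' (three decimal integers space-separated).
Answer: 1 2 1

Derivation:
vaddr = 81 = 0b001010001
  top 3 bits -> l1_idx = 1
  next 3 bits -> l2_idx = 2
  bottom 3 bits -> offset = 1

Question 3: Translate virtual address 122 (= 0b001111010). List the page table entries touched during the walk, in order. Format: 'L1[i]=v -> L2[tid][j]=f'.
vaddr = 122 = 0b001111010
Split: l1_idx=1, l2_idx=7, offset=2

Answer: L1[1]=1 -> L2[1][7]=16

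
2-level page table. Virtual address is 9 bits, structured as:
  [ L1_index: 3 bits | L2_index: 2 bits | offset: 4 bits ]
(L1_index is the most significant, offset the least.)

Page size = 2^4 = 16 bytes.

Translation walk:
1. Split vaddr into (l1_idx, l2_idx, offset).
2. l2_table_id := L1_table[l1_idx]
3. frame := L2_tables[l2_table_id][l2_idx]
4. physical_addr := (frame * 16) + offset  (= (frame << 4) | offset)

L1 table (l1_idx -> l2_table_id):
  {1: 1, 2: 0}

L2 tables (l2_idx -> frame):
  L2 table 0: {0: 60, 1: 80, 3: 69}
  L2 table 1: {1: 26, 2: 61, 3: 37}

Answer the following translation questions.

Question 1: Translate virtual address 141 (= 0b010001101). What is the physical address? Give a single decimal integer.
vaddr = 141 = 0b010001101
Split: l1_idx=2, l2_idx=0, offset=13
L1[2] = 0
L2[0][0] = 60
paddr = 60 * 16 + 13 = 973

Answer: 973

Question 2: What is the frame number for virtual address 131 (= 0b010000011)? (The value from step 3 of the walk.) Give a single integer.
Answer: 60

Derivation:
vaddr = 131: l1_idx=2, l2_idx=0
L1[2] = 0; L2[0][0] = 60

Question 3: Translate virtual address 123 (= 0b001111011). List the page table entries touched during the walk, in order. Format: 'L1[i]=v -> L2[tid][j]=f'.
vaddr = 123 = 0b001111011
Split: l1_idx=1, l2_idx=3, offset=11

Answer: L1[1]=1 -> L2[1][3]=37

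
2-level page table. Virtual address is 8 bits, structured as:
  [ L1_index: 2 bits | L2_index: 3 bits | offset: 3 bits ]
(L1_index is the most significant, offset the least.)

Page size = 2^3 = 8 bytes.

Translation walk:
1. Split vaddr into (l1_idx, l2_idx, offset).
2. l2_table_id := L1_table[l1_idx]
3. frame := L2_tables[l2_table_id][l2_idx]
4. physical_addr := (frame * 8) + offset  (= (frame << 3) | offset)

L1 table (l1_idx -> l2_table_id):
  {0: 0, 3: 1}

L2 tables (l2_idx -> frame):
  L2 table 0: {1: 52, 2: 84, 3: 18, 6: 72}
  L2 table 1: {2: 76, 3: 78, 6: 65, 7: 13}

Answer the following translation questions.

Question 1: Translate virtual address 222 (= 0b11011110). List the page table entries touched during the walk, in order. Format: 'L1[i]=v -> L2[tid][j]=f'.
Answer: L1[3]=1 -> L2[1][3]=78

Derivation:
vaddr = 222 = 0b11011110
Split: l1_idx=3, l2_idx=3, offset=6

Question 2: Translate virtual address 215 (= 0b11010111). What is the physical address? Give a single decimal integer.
Answer: 615

Derivation:
vaddr = 215 = 0b11010111
Split: l1_idx=3, l2_idx=2, offset=7
L1[3] = 1
L2[1][2] = 76
paddr = 76 * 8 + 7 = 615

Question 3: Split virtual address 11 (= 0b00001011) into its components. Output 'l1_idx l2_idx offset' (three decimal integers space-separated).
vaddr = 11 = 0b00001011
  top 2 bits -> l1_idx = 0
  next 3 bits -> l2_idx = 1
  bottom 3 bits -> offset = 3

Answer: 0 1 3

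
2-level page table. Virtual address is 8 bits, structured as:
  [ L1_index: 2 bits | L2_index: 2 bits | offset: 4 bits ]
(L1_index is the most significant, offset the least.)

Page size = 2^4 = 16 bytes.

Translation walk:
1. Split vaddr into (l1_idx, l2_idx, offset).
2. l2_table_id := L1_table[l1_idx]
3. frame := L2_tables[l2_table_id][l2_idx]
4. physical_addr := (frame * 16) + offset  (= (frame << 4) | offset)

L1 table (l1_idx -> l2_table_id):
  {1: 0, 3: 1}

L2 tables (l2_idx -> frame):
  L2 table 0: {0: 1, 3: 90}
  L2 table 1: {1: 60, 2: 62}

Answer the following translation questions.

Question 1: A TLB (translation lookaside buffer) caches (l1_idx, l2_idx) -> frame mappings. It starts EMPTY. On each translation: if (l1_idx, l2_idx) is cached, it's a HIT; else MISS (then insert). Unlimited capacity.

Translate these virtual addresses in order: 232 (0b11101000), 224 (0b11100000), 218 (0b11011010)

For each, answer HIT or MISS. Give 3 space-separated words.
Answer: MISS HIT MISS

Derivation:
vaddr=232: (3,2) not in TLB -> MISS, insert
vaddr=224: (3,2) in TLB -> HIT
vaddr=218: (3,1) not in TLB -> MISS, insert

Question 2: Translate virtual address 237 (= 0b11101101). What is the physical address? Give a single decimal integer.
vaddr = 237 = 0b11101101
Split: l1_idx=3, l2_idx=2, offset=13
L1[3] = 1
L2[1][2] = 62
paddr = 62 * 16 + 13 = 1005

Answer: 1005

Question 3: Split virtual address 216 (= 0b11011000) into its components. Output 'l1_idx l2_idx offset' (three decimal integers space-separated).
Answer: 3 1 8

Derivation:
vaddr = 216 = 0b11011000
  top 2 bits -> l1_idx = 3
  next 2 bits -> l2_idx = 1
  bottom 4 bits -> offset = 8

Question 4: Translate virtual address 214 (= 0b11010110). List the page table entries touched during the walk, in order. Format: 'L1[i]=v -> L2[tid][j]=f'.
Answer: L1[3]=1 -> L2[1][1]=60

Derivation:
vaddr = 214 = 0b11010110
Split: l1_idx=3, l2_idx=1, offset=6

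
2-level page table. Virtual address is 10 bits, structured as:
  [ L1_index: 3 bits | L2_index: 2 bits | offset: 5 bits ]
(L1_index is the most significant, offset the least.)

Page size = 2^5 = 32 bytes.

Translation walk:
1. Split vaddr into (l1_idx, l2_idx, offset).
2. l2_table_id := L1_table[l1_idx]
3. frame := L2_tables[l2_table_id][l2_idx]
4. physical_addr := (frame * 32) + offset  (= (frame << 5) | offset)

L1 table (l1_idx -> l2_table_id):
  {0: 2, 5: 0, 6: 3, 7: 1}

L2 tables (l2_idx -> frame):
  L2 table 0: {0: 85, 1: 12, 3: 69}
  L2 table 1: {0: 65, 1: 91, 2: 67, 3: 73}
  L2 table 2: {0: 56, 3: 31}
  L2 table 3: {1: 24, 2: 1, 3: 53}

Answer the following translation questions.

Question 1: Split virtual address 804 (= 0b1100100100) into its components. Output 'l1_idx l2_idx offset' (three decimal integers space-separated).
vaddr = 804 = 0b1100100100
  top 3 bits -> l1_idx = 6
  next 2 bits -> l2_idx = 1
  bottom 5 bits -> offset = 4

Answer: 6 1 4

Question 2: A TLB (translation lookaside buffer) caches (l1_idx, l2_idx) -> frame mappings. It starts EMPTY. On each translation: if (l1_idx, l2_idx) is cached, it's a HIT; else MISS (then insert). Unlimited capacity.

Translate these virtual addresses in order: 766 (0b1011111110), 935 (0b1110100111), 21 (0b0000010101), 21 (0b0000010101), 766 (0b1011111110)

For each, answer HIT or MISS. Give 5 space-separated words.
vaddr=766: (5,3) not in TLB -> MISS, insert
vaddr=935: (7,1) not in TLB -> MISS, insert
vaddr=21: (0,0) not in TLB -> MISS, insert
vaddr=21: (0,0) in TLB -> HIT
vaddr=766: (5,3) in TLB -> HIT

Answer: MISS MISS MISS HIT HIT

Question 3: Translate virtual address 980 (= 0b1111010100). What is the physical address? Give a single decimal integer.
Answer: 2164

Derivation:
vaddr = 980 = 0b1111010100
Split: l1_idx=7, l2_idx=2, offset=20
L1[7] = 1
L2[1][2] = 67
paddr = 67 * 32 + 20 = 2164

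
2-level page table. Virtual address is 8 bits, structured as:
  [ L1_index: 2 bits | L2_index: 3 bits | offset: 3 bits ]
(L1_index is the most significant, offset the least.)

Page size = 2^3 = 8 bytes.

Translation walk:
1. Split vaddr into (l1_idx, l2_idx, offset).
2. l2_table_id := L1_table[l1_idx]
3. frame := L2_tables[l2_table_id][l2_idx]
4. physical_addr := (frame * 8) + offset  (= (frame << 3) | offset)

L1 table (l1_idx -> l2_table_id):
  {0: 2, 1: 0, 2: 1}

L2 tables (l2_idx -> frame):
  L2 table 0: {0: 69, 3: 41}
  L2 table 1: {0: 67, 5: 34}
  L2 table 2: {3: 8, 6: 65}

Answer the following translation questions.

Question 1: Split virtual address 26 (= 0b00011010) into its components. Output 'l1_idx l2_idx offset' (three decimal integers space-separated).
Answer: 0 3 2

Derivation:
vaddr = 26 = 0b00011010
  top 2 bits -> l1_idx = 0
  next 3 bits -> l2_idx = 3
  bottom 3 bits -> offset = 2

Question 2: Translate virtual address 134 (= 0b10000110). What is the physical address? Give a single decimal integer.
vaddr = 134 = 0b10000110
Split: l1_idx=2, l2_idx=0, offset=6
L1[2] = 1
L2[1][0] = 67
paddr = 67 * 8 + 6 = 542

Answer: 542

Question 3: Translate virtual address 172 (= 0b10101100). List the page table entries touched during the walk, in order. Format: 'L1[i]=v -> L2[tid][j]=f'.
vaddr = 172 = 0b10101100
Split: l1_idx=2, l2_idx=5, offset=4

Answer: L1[2]=1 -> L2[1][5]=34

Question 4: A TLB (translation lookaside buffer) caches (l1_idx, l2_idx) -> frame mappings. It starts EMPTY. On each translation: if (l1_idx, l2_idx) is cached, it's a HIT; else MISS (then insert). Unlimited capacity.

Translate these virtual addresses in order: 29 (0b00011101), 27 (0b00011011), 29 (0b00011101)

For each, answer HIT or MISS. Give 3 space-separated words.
vaddr=29: (0,3) not in TLB -> MISS, insert
vaddr=27: (0,3) in TLB -> HIT
vaddr=29: (0,3) in TLB -> HIT

Answer: MISS HIT HIT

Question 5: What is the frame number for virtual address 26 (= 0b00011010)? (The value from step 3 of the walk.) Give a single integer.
Answer: 8

Derivation:
vaddr = 26: l1_idx=0, l2_idx=3
L1[0] = 2; L2[2][3] = 8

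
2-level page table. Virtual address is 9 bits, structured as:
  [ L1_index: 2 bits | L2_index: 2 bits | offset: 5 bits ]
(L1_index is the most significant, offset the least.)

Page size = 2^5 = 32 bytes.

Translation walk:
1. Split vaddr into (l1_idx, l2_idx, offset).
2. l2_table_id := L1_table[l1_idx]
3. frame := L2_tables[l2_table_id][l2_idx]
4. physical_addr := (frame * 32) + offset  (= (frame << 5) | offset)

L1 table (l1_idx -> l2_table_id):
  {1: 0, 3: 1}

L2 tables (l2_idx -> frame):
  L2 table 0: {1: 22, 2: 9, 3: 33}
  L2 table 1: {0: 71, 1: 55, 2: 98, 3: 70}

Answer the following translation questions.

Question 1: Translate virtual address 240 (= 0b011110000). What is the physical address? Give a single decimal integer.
Answer: 1072

Derivation:
vaddr = 240 = 0b011110000
Split: l1_idx=1, l2_idx=3, offset=16
L1[1] = 0
L2[0][3] = 33
paddr = 33 * 32 + 16 = 1072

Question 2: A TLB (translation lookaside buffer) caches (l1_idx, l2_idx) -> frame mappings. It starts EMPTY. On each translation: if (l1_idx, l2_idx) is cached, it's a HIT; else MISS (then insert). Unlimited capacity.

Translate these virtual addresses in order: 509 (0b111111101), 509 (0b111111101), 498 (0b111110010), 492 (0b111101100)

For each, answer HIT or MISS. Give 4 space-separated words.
vaddr=509: (3,3) not in TLB -> MISS, insert
vaddr=509: (3,3) in TLB -> HIT
vaddr=498: (3,3) in TLB -> HIT
vaddr=492: (3,3) in TLB -> HIT

Answer: MISS HIT HIT HIT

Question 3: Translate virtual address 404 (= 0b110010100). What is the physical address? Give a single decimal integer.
vaddr = 404 = 0b110010100
Split: l1_idx=3, l2_idx=0, offset=20
L1[3] = 1
L2[1][0] = 71
paddr = 71 * 32 + 20 = 2292

Answer: 2292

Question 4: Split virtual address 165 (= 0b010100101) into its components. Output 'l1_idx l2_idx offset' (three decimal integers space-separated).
Answer: 1 1 5

Derivation:
vaddr = 165 = 0b010100101
  top 2 bits -> l1_idx = 1
  next 2 bits -> l2_idx = 1
  bottom 5 bits -> offset = 5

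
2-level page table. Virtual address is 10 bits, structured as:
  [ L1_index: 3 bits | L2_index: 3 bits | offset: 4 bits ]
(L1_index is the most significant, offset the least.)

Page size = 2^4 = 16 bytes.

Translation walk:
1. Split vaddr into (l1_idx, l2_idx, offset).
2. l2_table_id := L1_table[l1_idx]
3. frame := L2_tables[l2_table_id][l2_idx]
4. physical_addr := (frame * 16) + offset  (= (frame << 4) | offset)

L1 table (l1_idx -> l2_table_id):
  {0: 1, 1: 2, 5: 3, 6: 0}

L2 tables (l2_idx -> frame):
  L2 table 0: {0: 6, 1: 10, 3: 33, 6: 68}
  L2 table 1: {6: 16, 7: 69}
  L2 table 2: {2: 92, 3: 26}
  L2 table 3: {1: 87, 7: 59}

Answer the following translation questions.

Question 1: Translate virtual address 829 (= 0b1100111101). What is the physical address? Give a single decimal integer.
Answer: 541

Derivation:
vaddr = 829 = 0b1100111101
Split: l1_idx=6, l2_idx=3, offset=13
L1[6] = 0
L2[0][3] = 33
paddr = 33 * 16 + 13 = 541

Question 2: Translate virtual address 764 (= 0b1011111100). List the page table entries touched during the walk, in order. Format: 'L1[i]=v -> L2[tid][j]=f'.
vaddr = 764 = 0b1011111100
Split: l1_idx=5, l2_idx=7, offset=12

Answer: L1[5]=3 -> L2[3][7]=59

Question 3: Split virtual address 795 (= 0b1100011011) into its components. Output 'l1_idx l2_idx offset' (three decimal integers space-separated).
vaddr = 795 = 0b1100011011
  top 3 bits -> l1_idx = 6
  next 3 bits -> l2_idx = 1
  bottom 4 bits -> offset = 11

Answer: 6 1 11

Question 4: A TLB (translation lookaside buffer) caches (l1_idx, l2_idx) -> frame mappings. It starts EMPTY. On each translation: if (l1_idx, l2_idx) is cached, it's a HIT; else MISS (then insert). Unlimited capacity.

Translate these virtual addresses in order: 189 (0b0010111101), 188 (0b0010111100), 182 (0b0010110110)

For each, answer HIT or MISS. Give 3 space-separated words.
Answer: MISS HIT HIT

Derivation:
vaddr=189: (1,3) not in TLB -> MISS, insert
vaddr=188: (1,3) in TLB -> HIT
vaddr=182: (1,3) in TLB -> HIT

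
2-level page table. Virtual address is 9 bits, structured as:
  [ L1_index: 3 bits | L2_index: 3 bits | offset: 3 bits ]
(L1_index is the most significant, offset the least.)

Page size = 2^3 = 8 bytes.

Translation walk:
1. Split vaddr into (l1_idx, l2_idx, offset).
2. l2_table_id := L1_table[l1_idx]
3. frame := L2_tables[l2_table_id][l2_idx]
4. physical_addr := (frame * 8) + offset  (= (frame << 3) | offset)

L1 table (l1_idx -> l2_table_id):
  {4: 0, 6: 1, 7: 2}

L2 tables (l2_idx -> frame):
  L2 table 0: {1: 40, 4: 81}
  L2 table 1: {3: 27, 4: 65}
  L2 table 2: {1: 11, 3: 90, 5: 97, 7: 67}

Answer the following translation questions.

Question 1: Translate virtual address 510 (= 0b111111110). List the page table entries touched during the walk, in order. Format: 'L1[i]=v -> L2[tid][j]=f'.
vaddr = 510 = 0b111111110
Split: l1_idx=7, l2_idx=7, offset=6

Answer: L1[7]=2 -> L2[2][7]=67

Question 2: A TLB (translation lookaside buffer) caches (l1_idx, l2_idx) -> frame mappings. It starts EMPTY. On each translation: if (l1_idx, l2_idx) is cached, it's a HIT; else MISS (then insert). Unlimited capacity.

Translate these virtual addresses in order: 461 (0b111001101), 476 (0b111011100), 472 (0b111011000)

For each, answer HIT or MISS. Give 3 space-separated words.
Answer: MISS MISS HIT

Derivation:
vaddr=461: (7,1) not in TLB -> MISS, insert
vaddr=476: (7,3) not in TLB -> MISS, insert
vaddr=472: (7,3) in TLB -> HIT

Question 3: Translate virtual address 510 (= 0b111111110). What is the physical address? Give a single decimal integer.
vaddr = 510 = 0b111111110
Split: l1_idx=7, l2_idx=7, offset=6
L1[7] = 2
L2[2][7] = 67
paddr = 67 * 8 + 6 = 542

Answer: 542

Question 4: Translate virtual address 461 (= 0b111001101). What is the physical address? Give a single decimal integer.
Answer: 93

Derivation:
vaddr = 461 = 0b111001101
Split: l1_idx=7, l2_idx=1, offset=5
L1[7] = 2
L2[2][1] = 11
paddr = 11 * 8 + 5 = 93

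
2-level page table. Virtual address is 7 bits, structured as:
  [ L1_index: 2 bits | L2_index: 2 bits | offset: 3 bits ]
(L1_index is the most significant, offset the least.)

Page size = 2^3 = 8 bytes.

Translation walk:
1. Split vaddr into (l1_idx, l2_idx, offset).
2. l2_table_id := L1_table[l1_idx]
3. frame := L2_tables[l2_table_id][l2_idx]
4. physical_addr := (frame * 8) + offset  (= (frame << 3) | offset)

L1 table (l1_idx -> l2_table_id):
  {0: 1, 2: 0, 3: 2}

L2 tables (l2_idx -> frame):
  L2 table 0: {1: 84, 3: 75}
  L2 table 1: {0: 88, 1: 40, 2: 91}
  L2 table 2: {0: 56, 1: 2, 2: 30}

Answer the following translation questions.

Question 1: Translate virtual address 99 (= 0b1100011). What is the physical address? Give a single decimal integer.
vaddr = 99 = 0b1100011
Split: l1_idx=3, l2_idx=0, offset=3
L1[3] = 2
L2[2][0] = 56
paddr = 56 * 8 + 3 = 451

Answer: 451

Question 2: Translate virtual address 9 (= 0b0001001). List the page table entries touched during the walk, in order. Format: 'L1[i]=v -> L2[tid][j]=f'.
Answer: L1[0]=1 -> L2[1][1]=40

Derivation:
vaddr = 9 = 0b0001001
Split: l1_idx=0, l2_idx=1, offset=1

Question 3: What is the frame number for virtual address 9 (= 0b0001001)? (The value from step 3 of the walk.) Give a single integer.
Answer: 40

Derivation:
vaddr = 9: l1_idx=0, l2_idx=1
L1[0] = 1; L2[1][1] = 40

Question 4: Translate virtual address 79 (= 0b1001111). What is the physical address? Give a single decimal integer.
vaddr = 79 = 0b1001111
Split: l1_idx=2, l2_idx=1, offset=7
L1[2] = 0
L2[0][1] = 84
paddr = 84 * 8 + 7 = 679

Answer: 679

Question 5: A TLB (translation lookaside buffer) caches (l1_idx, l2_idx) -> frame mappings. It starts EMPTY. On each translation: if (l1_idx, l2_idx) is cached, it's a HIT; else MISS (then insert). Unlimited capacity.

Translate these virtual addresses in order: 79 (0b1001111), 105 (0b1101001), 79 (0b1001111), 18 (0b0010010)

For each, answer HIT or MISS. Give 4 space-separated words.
Answer: MISS MISS HIT MISS

Derivation:
vaddr=79: (2,1) not in TLB -> MISS, insert
vaddr=105: (3,1) not in TLB -> MISS, insert
vaddr=79: (2,1) in TLB -> HIT
vaddr=18: (0,2) not in TLB -> MISS, insert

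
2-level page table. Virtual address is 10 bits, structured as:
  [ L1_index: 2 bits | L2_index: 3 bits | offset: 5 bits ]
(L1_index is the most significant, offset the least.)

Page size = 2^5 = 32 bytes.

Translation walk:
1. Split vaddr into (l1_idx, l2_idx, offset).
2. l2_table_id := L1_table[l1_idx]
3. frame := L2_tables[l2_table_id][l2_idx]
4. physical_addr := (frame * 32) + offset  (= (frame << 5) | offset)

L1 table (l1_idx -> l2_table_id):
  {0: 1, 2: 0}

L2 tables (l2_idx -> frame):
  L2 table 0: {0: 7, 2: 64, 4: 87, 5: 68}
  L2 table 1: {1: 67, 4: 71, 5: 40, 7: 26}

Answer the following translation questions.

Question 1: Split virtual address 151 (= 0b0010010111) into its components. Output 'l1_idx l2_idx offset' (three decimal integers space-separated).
vaddr = 151 = 0b0010010111
  top 2 bits -> l1_idx = 0
  next 3 bits -> l2_idx = 4
  bottom 5 bits -> offset = 23

Answer: 0 4 23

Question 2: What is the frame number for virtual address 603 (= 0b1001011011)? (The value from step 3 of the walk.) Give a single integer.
vaddr = 603: l1_idx=2, l2_idx=2
L1[2] = 0; L2[0][2] = 64

Answer: 64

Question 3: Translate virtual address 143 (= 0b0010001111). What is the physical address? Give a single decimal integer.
vaddr = 143 = 0b0010001111
Split: l1_idx=0, l2_idx=4, offset=15
L1[0] = 1
L2[1][4] = 71
paddr = 71 * 32 + 15 = 2287

Answer: 2287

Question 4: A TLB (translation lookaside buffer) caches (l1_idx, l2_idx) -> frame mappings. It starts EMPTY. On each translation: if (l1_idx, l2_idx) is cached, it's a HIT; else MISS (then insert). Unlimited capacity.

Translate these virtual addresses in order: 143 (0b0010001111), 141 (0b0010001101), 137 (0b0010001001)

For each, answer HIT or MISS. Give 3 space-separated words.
Answer: MISS HIT HIT

Derivation:
vaddr=143: (0,4) not in TLB -> MISS, insert
vaddr=141: (0,4) in TLB -> HIT
vaddr=137: (0,4) in TLB -> HIT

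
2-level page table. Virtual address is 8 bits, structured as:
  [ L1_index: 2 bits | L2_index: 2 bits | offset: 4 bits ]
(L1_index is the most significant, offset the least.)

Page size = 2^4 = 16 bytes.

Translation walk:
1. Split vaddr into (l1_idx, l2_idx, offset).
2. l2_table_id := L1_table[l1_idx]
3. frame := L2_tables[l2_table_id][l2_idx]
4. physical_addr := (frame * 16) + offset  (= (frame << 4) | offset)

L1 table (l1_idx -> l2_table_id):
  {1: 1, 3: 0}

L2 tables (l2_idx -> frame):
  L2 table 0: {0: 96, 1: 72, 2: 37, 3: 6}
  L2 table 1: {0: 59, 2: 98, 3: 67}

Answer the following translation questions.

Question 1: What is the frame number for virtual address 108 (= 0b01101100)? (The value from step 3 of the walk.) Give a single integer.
Answer: 98

Derivation:
vaddr = 108: l1_idx=1, l2_idx=2
L1[1] = 1; L2[1][2] = 98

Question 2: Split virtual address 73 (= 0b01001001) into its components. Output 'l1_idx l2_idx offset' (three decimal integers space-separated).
vaddr = 73 = 0b01001001
  top 2 bits -> l1_idx = 1
  next 2 bits -> l2_idx = 0
  bottom 4 bits -> offset = 9

Answer: 1 0 9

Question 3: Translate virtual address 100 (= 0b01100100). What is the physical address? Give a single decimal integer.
Answer: 1572

Derivation:
vaddr = 100 = 0b01100100
Split: l1_idx=1, l2_idx=2, offset=4
L1[1] = 1
L2[1][2] = 98
paddr = 98 * 16 + 4 = 1572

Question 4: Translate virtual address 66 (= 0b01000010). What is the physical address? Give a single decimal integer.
Answer: 946

Derivation:
vaddr = 66 = 0b01000010
Split: l1_idx=1, l2_idx=0, offset=2
L1[1] = 1
L2[1][0] = 59
paddr = 59 * 16 + 2 = 946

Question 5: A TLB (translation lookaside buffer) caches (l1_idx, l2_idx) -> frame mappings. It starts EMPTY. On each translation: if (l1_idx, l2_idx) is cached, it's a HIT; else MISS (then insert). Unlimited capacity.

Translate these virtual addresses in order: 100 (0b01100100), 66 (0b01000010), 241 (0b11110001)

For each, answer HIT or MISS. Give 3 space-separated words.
Answer: MISS MISS MISS

Derivation:
vaddr=100: (1,2) not in TLB -> MISS, insert
vaddr=66: (1,0) not in TLB -> MISS, insert
vaddr=241: (3,3) not in TLB -> MISS, insert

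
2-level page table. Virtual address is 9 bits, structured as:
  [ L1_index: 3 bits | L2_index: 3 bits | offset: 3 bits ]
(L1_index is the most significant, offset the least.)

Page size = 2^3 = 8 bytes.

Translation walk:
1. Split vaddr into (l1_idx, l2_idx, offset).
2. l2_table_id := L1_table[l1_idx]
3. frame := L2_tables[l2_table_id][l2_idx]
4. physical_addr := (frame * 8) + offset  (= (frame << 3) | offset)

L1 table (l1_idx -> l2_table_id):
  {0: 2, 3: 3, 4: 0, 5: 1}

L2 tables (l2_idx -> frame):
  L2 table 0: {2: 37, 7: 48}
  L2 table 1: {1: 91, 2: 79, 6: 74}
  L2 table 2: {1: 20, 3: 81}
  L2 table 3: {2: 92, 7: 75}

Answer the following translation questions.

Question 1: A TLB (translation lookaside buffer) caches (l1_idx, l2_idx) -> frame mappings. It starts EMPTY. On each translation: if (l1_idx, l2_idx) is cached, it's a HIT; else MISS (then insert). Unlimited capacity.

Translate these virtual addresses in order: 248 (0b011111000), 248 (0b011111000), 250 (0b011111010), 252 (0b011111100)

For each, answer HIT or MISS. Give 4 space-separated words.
vaddr=248: (3,7) not in TLB -> MISS, insert
vaddr=248: (3,7) in TLB -> HIT
vaddr=250: (3,7) in TLB -> HIT
vaddr=252: (3,7) in TLB -> HIT

Answer: MISS HIT HIT HIT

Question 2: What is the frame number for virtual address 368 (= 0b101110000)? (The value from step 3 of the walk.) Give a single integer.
Answer: 74

Derivation:
vaddr = 368: l1_idx=5, l2_idx=6
L1[5] = 1; L2[1][6] = 74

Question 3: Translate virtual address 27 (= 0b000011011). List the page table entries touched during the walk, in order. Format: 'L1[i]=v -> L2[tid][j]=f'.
vaddr = 27 = 0b000011011
Split: l1_idx=0, l2_idx=3, offset=3

Answer: L1[0]=2 -> L2[2][3]=81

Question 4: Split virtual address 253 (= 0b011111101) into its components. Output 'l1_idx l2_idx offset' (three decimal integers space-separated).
vaddr = 253 = 0b011111101
  top 3 bits -> l1_idx = 3
  next 3 bits -> l2_idx = 7
  bottom 3 bits -> offset = 5

Answer: 3 7 5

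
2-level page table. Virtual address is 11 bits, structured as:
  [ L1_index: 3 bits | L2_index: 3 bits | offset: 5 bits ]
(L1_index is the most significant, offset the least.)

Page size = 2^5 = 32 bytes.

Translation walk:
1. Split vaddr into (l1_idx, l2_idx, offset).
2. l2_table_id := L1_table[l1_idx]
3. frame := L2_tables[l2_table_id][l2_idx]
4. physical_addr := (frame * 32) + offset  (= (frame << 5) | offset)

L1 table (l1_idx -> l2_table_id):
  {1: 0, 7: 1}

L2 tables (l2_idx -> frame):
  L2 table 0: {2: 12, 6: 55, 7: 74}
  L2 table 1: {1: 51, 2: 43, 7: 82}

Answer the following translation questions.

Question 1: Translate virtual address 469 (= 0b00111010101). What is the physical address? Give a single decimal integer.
vaddr = 469 = 0b00111010101
Split: l1_idx=1, l2_idx=6, offset=21
L1[1] = 0
L2[0][6] = 55
paddr = 55 * 32 + 21 = 1781

Answer: 1781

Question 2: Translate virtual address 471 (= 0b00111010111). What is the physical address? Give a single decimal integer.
Answer: 1783

Derivation:
vaddr = 471 = 0b00111010111
Split: l1_idx=1, l2_idx=6, offset=23
L1[1] = 0
L2[0][6] = 55
paddr = 55 * 32 + 23 = 1783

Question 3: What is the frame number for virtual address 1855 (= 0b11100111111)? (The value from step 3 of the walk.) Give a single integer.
vaddr = 1855: l1_idx=7, l2_idx=1
L1[7] = 1; L2[1][1] = 51

Answer: 51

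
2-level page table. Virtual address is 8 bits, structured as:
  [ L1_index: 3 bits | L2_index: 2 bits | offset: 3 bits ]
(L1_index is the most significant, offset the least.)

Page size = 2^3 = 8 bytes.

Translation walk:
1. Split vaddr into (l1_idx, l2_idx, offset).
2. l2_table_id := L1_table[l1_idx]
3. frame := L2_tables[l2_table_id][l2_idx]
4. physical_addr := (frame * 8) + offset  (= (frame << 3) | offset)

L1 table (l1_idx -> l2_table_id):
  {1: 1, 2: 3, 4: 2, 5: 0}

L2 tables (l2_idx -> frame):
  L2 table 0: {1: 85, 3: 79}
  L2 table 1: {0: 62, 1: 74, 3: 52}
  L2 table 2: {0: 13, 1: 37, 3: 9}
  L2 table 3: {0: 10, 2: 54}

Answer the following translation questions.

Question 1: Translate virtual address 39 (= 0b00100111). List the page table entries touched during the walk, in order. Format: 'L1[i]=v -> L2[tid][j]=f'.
vaddr = 39 = 0b00100111
Split: l1_idx=1, l2_idx=0, offset=7

Answer: L1[1]=1 -> L2[1][0]=62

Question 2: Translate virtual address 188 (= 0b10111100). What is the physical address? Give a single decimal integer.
vaddr = 188 = 0b10111100
Split: l1_idx=5, l2_idx=3, offset=4
L1[5] = 0
L2[0][3] = 79
paddr = 79 * 8 + 4 = 636

Answer: 636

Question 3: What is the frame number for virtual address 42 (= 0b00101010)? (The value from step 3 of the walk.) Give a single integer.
Answer: 74

Derivation:
vaddr = 42: l1_idx=1, l2_idx=1
L1[1] = 1; L2[1][1] = 74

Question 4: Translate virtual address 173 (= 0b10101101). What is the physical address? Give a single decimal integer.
vaddr = 173 = 0b10101101
Split: l1_idx=5, l2_idx=1, offset=5
L1[5] = 0
L2[0][1] = 85
paddr = 85 * 8 + 5 = 685

Answer: 685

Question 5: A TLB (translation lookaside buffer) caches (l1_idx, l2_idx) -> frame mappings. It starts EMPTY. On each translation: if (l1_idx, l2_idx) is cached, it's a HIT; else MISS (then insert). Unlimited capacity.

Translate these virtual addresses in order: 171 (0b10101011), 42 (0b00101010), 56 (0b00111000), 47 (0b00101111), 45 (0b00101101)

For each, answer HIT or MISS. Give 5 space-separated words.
vaddr=171: (5,1) not in TLB -> MISS, insert
vaddr=42: (1,1) not in TLB -> MISS, insert
vaddr=56: (1,3) not in TLB -> MISS, insert
vaddr=47: (1,1) in TLB -> HIT
vaddr=45: (1,1) in TLB -> HIT

Answer: MISS MISS MISS HIT HIT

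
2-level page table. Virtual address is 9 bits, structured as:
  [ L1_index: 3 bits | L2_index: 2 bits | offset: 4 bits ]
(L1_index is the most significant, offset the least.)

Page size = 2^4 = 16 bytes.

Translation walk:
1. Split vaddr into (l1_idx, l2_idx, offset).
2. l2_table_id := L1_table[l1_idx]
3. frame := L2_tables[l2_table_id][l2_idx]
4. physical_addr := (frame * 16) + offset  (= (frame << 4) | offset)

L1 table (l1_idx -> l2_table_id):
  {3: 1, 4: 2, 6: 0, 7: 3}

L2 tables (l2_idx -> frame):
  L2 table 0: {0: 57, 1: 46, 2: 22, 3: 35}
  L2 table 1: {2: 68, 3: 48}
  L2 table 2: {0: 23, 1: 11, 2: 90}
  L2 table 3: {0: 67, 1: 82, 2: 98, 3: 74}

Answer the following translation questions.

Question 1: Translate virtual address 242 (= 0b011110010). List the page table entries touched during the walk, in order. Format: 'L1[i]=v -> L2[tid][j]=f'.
Answer: L1[3]=1 -> L2[1][3]=48

Derivation:
vaddr = 242 = 0b011110010
Split: l1_idx=3, l2_idx=3, offset=2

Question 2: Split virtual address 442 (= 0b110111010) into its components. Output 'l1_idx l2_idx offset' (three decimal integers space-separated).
Answer: 6 3 10

Derivation:
vaddr = 442 = 0b110111010
  top 3 bits -> l1_idx = 6
  next 2 bits -> l2_idx = 3
  bottom 4 bits -> offset = 10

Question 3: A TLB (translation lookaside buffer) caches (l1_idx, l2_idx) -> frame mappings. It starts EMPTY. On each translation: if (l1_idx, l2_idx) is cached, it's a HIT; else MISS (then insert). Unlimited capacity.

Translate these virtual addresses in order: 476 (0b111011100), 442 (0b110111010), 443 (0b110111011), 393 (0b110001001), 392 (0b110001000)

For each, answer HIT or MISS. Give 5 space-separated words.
vaddr=476: (7,1) not in TLB -> MISS, insert
vaddr=442: (6,3) not in TLB -> MISS, insert
vaddr=443: (6,3) in TLB -> HIT
vaddr=393: (6,0) not in TLB -> MISS, insert
vaddr=392: (6,0) in TLB -> HIT

Answer: MISS MISS HIT MISS HIT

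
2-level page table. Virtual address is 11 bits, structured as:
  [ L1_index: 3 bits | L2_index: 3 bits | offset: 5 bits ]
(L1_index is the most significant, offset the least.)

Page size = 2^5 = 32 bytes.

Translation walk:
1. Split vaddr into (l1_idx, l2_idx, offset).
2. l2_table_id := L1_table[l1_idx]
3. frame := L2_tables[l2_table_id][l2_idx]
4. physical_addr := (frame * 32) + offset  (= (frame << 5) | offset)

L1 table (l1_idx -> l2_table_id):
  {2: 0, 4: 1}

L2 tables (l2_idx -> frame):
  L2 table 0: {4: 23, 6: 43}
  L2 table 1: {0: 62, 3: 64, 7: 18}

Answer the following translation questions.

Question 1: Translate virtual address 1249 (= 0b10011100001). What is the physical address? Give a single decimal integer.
Answer: 577

Derivation:
vaddr = 1249 = 0b10011100001
Split: l1_idx=4, l2_idx=7, offset=1
L1[4] = 1
L2[1][7] = 18
paddr = 18 * 32 + 1 = 577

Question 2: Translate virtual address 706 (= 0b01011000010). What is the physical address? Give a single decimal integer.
Answer: 1378

Derivation:
vaddr = 706 = 0b01011000010
Split: l1_idx=2, l2_idx=6, offset=2
L1[2] = 0
L2[0][6] = 43
paddr = 43 * 32 + 2 = 1378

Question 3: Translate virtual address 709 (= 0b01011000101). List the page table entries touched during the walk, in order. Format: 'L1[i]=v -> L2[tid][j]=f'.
vaddr = 709 = 0b01011000101
Split: l1_idx=2, l2_idx=6, offset=5

Answer: L1[2]=0 -> L2[0][6]=43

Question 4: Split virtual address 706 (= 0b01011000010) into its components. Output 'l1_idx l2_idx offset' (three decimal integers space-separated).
vaddr = 706 = 0b01011000010
  top 3 bits -> l1_idx = 2
  next 3 bits -> l2_idx = 6
  bottom 5 bits -> offset = 2

Answer: 2 6 2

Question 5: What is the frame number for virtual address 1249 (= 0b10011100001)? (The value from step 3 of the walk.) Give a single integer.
vaddr = 1249: l1_idx=4, l2_idx=7
L1[4] = 1; L2[1][7] = 18

Answer: 18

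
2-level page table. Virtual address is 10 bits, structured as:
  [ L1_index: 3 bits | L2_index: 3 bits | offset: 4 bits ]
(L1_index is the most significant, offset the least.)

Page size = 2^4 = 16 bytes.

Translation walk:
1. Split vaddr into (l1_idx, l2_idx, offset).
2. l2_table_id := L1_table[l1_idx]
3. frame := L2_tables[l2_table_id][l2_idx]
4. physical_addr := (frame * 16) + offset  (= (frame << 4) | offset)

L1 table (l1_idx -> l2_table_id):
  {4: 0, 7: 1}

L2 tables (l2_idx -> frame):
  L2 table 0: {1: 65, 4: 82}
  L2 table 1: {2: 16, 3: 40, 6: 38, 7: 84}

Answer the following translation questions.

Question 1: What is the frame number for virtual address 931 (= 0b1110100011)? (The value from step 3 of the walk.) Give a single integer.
Answer: 16

Derivation:
vaddr = 931: l1_idx=7, l2_idx=2
L1[7] = 1; L2[1][2] = 16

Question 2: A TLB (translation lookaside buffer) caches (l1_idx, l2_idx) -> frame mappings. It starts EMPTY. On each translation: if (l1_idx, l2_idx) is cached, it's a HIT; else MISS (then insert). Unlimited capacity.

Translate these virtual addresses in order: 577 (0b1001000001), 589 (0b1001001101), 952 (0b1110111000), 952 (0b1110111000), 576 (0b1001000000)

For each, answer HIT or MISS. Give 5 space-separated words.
vaddr=577: (4,4) not in TLB -> MISS, insert
vaddr=589: (4,4) in TLB -> HIT
vaddr=952: (7,3) not in TLB -> MISS, insert
vaddr=952: (7,3) in TLB -> HIT
vaddr=576: (4,4) in TLB -> HIT

Answer: MISS HIT MISS HIT HIT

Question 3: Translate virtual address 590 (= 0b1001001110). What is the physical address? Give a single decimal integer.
Answer: 1326

Derivation:
vaddr = 590 = 0b1001001110
Split: l1_idx=4, l2_idx=4, offset=14
L1[4] = 0
L2[0][4] = 82
paddr = 82 * 16 + 14 = 1326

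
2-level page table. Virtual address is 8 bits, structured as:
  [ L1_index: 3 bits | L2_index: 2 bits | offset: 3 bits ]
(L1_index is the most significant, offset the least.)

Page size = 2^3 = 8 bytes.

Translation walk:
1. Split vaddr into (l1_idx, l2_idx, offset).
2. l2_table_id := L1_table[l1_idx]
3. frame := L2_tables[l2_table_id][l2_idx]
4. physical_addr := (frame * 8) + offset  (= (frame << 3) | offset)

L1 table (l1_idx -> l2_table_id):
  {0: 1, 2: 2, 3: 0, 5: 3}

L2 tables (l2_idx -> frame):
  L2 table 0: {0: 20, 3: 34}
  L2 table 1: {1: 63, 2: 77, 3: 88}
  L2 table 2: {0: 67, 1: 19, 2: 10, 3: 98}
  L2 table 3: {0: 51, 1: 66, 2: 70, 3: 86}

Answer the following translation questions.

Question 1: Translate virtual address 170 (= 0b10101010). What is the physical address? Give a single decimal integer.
Answer: 530

Derivation:
vaddr = 170 = 0b10101010
Split: l1_idx=5, l2_idx=1, offset=2
L1[5] = 3
L2[3][1] = 66
paddr = 66 * 8 + 2 = 530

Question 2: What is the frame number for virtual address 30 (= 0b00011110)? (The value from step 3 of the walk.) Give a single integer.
Answer: 88

Derivation:
vaddr = 30: l1_idx=0, l2_idx=3
L1[0] = 1; L2[1][3] = 88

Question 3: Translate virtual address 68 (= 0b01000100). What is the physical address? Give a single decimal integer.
vaddr = 68 = 0b01000100
Split: l1_idx=2, l2_idx=0, offset=4
L1[2] = 2
L2[2][0] = 67
paddr = 67 * 8 + 4 = 540

Answer: 540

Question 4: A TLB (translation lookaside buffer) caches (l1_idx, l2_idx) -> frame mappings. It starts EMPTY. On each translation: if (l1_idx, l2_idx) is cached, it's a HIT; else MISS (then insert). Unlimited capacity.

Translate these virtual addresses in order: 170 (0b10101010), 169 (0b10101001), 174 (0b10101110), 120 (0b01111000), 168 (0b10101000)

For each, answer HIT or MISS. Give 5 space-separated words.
vaddr=170: (5,1) not in TLB -> MISS, insert
vaddr=169: (5,1) in TLB -> HIT
vaddr=174: (5,1) in TLB -> HIT
vaddr=120: (3,3) not in TLB -> MISS, insert
vaddr=168: (5,1) in TLB -> HIT

Answer: MISS HIT HIT MISS HIT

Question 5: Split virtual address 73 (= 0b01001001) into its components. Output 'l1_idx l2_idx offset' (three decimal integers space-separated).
vaddr = 73 = 0b01001001
  top 3 bits -> l1_idx = 2
  next 2 bits -> l2_idx = 1
  bottom 3 bits -> offset = 1

Answer: 2 1 1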